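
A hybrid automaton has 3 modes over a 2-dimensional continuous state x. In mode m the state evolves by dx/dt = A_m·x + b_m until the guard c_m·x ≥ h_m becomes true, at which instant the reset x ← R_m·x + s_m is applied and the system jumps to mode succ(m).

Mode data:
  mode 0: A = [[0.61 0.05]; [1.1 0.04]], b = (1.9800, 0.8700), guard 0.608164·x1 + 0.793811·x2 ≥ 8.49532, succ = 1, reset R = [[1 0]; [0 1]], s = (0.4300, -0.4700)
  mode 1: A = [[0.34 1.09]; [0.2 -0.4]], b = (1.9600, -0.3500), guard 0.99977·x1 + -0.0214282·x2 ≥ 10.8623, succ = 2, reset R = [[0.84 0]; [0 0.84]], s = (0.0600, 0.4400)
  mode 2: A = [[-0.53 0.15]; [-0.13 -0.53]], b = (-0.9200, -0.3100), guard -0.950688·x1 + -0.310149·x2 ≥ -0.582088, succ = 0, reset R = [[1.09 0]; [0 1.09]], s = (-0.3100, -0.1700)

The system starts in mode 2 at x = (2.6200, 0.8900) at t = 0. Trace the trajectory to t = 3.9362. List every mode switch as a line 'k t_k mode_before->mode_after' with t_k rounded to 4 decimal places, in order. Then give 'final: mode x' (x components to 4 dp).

1 1.2105 2->0
2 2.7477 0->1
3 3.1574 1->2
final: 2 5.8815 2.3858

Mode 2: guard c·x = -0.5821 hit at Δt = 1.2105 (t = 1.2105), x⁻ = (0.6033, 0.0277) → reset → x⁺ = (0.3475, -0.1398), jump to mode 0
Mode 0: guard c·x = 8.4953 hit at Δt = 1.5372 (t = 2.7477), x⁻ = (6.1420, 5.9964) → reset → x⁺ = (6.5720, 5.5264), jump to mode 1
Mode 1: guard c·x = 10.8623 hit at Δt = 0.4097 (t = 3.1574), x⁻ = (10.9768, 5.2234) → reset → x⁺ = (9.2805, 4.8277), jump to mode 2
Mode 2: flow for 0.7788 to horizon, guard not reached → x = (5.8815, 2.3858)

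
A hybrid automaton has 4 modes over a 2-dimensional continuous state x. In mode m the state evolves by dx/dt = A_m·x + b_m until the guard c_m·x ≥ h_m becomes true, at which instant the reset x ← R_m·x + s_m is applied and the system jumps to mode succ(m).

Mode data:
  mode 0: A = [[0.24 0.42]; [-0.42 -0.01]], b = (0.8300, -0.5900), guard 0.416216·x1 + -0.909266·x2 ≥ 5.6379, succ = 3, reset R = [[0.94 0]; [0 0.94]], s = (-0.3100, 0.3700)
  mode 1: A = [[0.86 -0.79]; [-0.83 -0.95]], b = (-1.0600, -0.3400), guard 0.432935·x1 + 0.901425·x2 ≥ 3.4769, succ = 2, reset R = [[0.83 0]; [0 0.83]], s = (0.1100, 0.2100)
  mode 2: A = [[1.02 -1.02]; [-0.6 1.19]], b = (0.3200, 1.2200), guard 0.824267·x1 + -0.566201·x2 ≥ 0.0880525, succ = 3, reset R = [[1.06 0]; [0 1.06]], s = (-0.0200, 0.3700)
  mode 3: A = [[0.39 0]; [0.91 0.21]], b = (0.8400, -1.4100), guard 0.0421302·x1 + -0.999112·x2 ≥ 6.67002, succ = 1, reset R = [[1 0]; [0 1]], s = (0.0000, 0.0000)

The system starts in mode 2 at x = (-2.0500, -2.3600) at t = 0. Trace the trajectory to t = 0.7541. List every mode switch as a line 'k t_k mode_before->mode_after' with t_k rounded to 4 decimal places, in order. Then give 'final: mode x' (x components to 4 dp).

1 0.4103 2->3
final: 3 -1.7469 -3.6396

Mode 2: guard c·x = 0.0881 hit at Δt = 0.4103 (t = 0.4103), x⁻ = (-1.6773, -2.5973) → reset → x⁺ = (-1.7979, -2.3832), jump to mode 3
Mode 3: flow for 0.3438 to horizon, guard not reached → x = (-1.7469, -3.6396)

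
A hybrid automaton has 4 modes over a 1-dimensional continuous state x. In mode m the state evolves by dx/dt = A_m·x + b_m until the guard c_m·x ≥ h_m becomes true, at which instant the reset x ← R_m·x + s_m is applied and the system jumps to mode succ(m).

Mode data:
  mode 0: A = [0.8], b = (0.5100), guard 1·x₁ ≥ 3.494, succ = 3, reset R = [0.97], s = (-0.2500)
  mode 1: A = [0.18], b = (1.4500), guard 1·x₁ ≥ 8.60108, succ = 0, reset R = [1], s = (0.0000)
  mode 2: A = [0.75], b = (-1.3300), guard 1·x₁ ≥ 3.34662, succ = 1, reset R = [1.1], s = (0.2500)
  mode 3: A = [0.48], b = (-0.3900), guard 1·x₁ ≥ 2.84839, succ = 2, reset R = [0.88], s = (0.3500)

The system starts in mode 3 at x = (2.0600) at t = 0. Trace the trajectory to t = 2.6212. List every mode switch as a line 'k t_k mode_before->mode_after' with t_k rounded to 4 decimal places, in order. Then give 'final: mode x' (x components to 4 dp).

1 1.0204 3->2
2 1.5180 2->1
final: 1 6.5644

Mode 3: guard c·x = 2.8484 hit at Δt = 1.0204 (t = 1.0204), x⁻ = (2.8484) → reset → x⁺ = (2.8566), jump to mode 2
Mode 2: guard c·x = 3.3466 hit at Δt = 0.4976 (t = 1.5180), x⁻ = (3.3466) → reset → x⁺ = (3.9313), jump to mode 1
Mode 1: flow for 1.1032 to horizon, guard not reached → x = (6.5644)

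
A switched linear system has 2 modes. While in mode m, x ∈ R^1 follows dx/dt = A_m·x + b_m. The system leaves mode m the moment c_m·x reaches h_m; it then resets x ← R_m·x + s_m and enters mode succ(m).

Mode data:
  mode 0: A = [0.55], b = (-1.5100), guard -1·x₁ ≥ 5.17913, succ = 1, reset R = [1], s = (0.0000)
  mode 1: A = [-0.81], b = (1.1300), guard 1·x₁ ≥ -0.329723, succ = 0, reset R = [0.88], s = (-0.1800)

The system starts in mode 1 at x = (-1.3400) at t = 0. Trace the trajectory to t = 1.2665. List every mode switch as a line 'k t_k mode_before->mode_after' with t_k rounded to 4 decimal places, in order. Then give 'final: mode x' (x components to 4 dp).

Mode 1: guard c·x = -0.3297 hit at Δt = 0.5692 (t = 0.5692), x⁻ = (-0.3297) → reset → x⁺ = (-0.4702), jump to mode 0
Mode 0: flow for 0.6973 to horizon, guard not reached → x = (-1.9732)

1 0.5692 1->0
final: 0 -1.9732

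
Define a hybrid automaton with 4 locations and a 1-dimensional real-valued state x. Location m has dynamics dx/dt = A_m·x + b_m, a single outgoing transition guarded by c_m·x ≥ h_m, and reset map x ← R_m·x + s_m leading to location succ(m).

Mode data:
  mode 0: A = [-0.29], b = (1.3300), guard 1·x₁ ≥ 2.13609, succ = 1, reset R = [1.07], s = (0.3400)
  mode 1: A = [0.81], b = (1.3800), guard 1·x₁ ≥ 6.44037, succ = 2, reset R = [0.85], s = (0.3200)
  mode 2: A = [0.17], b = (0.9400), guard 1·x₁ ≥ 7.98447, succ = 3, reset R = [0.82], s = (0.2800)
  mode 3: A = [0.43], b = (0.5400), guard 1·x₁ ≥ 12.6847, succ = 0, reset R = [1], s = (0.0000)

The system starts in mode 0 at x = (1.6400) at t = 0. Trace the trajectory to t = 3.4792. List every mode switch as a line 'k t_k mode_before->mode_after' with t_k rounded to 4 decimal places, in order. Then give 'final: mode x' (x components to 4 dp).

1 0.6358 0->1
2 1.4159 1->2
3 2.4560 2->3
final: 3 11.2945

Mode 0: guard c·x = 2.1361 hit at Δt = 0.6358 (t = 0.6358), x⁻ = (2.1361) → reset → x⁺ = (2.6256), jump to mode 1
Mode 1: guard c·x = 6.4404 hit at Δt = 0.7801 (t = 1.4159), x⁻ = (6.4404) → reset → x⁺ = (5.7943), jump to mode 2
Mode 2: guard c·x = 7.9845 hit at Δt = 1.0401 (t = 2.4560), x⁻ = (7.9845) → reset → x⁺ = (6.8273), jump to mode 3
Mode 3: flow for 1.0232 to horizon, guard not reached → x = (11.2945)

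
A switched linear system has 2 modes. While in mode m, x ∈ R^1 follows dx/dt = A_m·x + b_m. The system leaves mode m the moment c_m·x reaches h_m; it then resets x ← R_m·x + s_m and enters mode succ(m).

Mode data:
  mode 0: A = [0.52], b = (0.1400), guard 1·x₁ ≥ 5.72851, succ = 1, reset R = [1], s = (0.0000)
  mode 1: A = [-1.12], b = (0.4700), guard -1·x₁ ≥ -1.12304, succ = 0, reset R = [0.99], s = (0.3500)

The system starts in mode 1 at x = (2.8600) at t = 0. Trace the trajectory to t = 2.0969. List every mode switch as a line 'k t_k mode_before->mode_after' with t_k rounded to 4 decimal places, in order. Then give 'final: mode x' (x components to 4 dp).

Mode 1: guard c·x = -1.1230 hit at Δt = 1.1107 (t = 1.1107), x⁻ = (1.1230) → reset → x⁺ = (1.4618), jump to mode 0
Mode 0: flow for 0.9862 to horizon, guard not reached → x = (2.6216)

1 1.1107 1->0
final: 0 2.6216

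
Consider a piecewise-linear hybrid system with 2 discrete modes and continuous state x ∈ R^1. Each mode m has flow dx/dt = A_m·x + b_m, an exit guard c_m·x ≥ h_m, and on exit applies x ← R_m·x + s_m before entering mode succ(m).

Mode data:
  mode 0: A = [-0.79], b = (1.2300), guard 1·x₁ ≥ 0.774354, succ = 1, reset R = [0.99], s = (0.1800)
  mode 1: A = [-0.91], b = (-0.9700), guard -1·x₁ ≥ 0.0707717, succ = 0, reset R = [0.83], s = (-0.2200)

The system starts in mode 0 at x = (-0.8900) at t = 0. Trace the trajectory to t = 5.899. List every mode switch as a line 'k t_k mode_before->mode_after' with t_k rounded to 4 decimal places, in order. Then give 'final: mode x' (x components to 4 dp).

Mode 0: guard c·x = 0.7744 hit at Δt = 1.4430 (t = 1.4430), x⁻ = (0.7744) → reset → x⁺ = (0.9466), jump to mode 1
Mode 1: guard c·x = 0.0708 hit at Δt = 0.7739 (t = 2.2169), x⁻ = (-0.0708) → reset → x⁺ = (-0.2787), jump to mode 0
Mode 0: guard c·x = 0.7744 hit at Δt = 1.0792 (t = 3.2961), x⁻ = (0.7744) → reset → x⁺ = (0.9466), jump to mode 1
Mode 1: guard c·x = 0.0708 hit at Δt = 0.7739 (t = 4.0700), x⁻ = (-0.0708) → reset → x⁺ = (-0.2787), jump to mode 0
Mode 0: guard c·x = 0.7744 hit at Δt = 1.0792 (t = 5.1492), x⁻ = (0.7744) → reset → x⁺ = (0.9466), jump to mode 1
Mode 1: flow for 0.7498 to horizon, guard not reached → x = (-0.0487)

1 1.4430 0->1
2 2.2169 1->0
3 3.2961 0->1
4 4.0700 1->0
5 5.1492 0->1
final: 1 -0.0487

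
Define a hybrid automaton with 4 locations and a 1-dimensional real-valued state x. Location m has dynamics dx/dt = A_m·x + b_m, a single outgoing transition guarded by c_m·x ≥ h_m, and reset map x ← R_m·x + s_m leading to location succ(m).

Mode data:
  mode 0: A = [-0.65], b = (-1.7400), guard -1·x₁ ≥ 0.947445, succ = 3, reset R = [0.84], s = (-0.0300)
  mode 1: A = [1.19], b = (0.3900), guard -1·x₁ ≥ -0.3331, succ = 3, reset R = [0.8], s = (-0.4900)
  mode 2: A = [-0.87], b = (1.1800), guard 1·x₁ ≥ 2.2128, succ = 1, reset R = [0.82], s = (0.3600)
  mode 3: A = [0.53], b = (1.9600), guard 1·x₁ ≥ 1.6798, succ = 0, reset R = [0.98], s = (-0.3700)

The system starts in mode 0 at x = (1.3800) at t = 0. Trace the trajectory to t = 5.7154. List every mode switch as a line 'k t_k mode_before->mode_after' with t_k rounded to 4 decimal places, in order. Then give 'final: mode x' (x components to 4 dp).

Mode 0: guard c·x = 0.9474 hit at Δt = 1.3117 (t = 1.3117), x⁻ = (-0.9474) → reset → x⁺ = (-0.8259), jump to mode 3
Mode 3: guard c·x = 1.6798 hit at Δt = 1.1834 (t = 2.4951), x⁻ = (1.6798) → reset → x⁺ = (1.2762), jump to mode 0
Mode 0: guard c·x = 0.9474 hit at Δt = 1.2718 (t = 3.7669), x⁻ = (-0.9474) → reset → x⁺ = (-0.8259), jump to mode 3
Mode 3: guard c·x = 1.6798 hit at Δt = 1.1834 (t = 4.9503), x⁻ = (1.6798) → reset → x⁺ = (1.2762), jump to mode 0
Mode 0: flow for 0.7651 to horizon, guard not reached → x = (-0.2727)

1 1.3117 0->3
2 2.4951 3->0
3 3.7669 0->3
4 4.9503 3->0
final: 0 -0.2727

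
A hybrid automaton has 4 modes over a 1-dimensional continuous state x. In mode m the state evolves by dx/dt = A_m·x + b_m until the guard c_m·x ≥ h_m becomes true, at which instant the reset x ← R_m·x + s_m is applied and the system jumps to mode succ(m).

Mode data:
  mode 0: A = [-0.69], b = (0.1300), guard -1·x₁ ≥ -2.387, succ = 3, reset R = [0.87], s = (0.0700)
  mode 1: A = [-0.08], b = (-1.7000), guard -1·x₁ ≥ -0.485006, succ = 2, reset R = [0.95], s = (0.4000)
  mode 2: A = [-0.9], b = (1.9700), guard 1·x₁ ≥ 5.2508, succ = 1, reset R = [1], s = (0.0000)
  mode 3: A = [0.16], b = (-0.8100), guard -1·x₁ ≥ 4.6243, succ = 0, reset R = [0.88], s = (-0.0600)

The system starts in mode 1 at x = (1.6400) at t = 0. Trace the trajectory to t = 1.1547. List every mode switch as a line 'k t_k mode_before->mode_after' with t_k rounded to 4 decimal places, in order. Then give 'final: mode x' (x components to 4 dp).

1 0.6472 1->2
final: 2 1.3477

Mode 1: guard c·x = -0.4850 hit at Δt = 0.6472 (t = 0.6472), x⁻ = (0.4850) → reset → x⁺ = (0.8608), jump to mode 2
Mode 2: flow for 0.5075 to horizon, guard not reached → x = (1.3477)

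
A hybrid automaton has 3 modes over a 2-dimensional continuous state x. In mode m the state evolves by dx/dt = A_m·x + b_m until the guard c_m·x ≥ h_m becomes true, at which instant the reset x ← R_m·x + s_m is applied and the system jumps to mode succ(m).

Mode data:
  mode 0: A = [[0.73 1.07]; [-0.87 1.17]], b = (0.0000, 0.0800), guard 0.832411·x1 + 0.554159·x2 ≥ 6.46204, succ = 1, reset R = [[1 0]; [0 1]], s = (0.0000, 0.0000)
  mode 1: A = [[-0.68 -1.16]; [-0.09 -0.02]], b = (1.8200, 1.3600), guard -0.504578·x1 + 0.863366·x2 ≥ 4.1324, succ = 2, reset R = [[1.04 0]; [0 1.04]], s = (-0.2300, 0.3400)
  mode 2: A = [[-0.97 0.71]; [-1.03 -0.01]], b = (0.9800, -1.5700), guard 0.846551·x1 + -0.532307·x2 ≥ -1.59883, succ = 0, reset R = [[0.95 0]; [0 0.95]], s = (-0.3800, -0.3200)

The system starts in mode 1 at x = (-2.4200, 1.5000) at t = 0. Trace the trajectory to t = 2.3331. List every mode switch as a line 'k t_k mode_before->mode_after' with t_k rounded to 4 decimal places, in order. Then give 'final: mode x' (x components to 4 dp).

1 1.3801 1->2
2 1.9844 2->0
final: 0 1.5648 4.4613

Mode 1: guard c·x = 4.1324 hit at Δt = 1.3801 (t = 1.3801), x⁻ = (-2.1119, 3.5521) → reset → x⁺ = (-2.4264, 4.0342), jump to mode 2
Mode 2: guard c·x = -1.5988 hit at Δt = 0.6043 (t = 1.9844), x⁻ = (0.3776, 3.6040) → reset → x⁺ = (-0.0213, 3.1038), jump to mode 0
Mode 0: flow for 0.3487 to horizon, guard not reached → x = (1.5648, 4.4613)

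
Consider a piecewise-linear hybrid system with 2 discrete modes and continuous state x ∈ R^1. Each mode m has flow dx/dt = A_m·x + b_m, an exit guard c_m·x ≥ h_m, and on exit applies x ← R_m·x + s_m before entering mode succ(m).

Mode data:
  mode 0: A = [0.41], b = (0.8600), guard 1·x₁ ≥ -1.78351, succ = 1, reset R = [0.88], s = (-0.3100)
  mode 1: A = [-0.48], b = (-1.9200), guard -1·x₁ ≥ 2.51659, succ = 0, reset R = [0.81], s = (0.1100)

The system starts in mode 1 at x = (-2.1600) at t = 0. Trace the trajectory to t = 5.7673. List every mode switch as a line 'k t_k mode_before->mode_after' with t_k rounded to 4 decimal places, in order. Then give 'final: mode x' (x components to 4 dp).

Mode 1: guard c·x = 2.5166 hit at Δt = 0.4488 (t = 0.4488), x⁻ = (-2.5166) → reset → x⁺ = (-1.9284), jump to mode 0
Mode 0: guard c·x = -1.7835 hit at Δt = 1.5096 (t = 1.9584), x⁻ = (-1.7835) → reset → x⁺ = (-1.8795), jump to mode 1
Mode 1: guard c·x = 2.5166 hit at Δt = 0.7444 (t = 2.7028), x⁻ = (-2.5166) → reset → x⁺ = (-1.9284), jump to mode 0
Mode 0: guard c·x = -1.7835 hit at Δt = 1.5096 (t = 4.2124), x⁻ = (-1.7835) → reset → x⁺ = (-1.8795), jump to mode 1
Mode 1: guard c·x = 2.5166 hit at Δt = 0.7444 (t = 4.9568), x⁻ = (-2.5166) → reset → x⁺ = (-1.9284), jump to mode 0
Mode 0: flow for 0.8105 to horizon, guard not reached → x = (-1.8618)

1 0.4488 1->0
2 1.9584 0->1
3 2.7028 1->0
4 4.2124 0->1
5 4.9568 1->0
final: 0 -1.8618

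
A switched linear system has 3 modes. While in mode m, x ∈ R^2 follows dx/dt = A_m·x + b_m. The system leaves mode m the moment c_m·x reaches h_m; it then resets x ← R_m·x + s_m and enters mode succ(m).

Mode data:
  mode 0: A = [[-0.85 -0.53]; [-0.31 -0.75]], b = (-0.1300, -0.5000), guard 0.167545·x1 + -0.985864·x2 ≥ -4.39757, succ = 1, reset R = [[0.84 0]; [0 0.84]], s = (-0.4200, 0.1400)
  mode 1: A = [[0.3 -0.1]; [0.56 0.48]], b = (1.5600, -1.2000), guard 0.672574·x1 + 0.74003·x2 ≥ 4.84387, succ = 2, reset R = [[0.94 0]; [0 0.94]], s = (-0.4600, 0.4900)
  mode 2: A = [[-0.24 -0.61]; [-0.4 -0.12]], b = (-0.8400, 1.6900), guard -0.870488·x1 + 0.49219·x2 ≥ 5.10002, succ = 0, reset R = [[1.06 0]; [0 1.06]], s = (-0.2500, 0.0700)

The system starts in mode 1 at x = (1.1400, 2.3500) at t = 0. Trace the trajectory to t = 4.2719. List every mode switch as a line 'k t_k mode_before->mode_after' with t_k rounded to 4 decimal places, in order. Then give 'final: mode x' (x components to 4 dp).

Mode 1: guard c·x = 4.8439 hit at Δt = 1.0284 (t = 1.0284), x⁻ = (3.0868, 3.7401) → reset → x⁺ = (2.4416, 4.0057), jump to mode 2
Mode 2: guard c·x = 5.1000 hit at Δt = 1.4032 (t = 2.4316), x⁻ = (-2.6527, 5.6702) → reset → x⁺ = (-3.0619, 6.0805), jump to mode 0
Mode 0: guard c·x = -4.3976 hit at Δt = 0.6684 (t = 3.1000), x⁻ = (-3.1029, 3.9333) → reset → x⁺ = (-3.0265, 3.4440), jump to mode 1
Mode 1: flow for 1.1719 to horizon, guard not reached → x = (-2.4851, 1.6781)

1 1.0284 1->2
2 2.4316 2->0
3 3.1000 0->1
final: 1 -2.4851 1.6781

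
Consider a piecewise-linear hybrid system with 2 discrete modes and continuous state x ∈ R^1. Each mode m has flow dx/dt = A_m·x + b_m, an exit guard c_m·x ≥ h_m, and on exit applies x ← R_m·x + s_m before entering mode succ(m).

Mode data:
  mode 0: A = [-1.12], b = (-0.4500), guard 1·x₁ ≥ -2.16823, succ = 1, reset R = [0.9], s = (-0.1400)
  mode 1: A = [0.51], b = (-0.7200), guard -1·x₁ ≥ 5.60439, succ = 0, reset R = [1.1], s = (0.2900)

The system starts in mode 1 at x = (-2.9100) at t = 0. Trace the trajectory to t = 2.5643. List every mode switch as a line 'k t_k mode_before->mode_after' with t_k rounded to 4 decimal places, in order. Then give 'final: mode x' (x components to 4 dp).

Mode 1: guard c·x = 5.6044 hit at Δt = 0.9501 (t = 0.9501), x⁻ = (-5.6044) → reset → x⁺ = (-5.8748), jump to mode 0
Mode 0: guard c·x = -2.1682 hit at Δt = 1.0097 (t = 1.9598), x⁻ = (-2.1682) → reset → x⁺ = (-2.0914), jump to mode 1
Mode 1: flow for 0.6045 to horizon, guard not reached → x = (-3.3564)

1 0.9501 1->0
2 1.9598 0->1
final: 1 -3.3564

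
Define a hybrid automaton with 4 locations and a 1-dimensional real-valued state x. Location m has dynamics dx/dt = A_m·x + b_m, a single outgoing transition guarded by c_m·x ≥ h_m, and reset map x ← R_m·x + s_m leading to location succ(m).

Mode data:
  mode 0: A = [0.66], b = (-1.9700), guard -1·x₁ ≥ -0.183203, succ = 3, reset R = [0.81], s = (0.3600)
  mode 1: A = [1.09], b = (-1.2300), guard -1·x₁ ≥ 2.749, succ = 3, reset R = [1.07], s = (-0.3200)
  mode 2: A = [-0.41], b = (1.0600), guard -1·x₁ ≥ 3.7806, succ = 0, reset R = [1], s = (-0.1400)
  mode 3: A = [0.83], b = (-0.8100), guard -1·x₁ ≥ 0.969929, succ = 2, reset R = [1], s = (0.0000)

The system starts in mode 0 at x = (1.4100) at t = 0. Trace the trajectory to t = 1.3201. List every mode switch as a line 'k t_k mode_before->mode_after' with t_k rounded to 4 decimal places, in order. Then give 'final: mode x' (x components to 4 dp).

Mode 0: guard c·x = -0.1832 hit at Δt = 0.8728 (t = 0.8728), x⁻ = (0.1832) → reset → x⁺ = (0.5084), jump to mode 3
Mode 3: flow for 0.4473 to horizon, guard not reached → x = (0.2982)

1 0.8728 0->3
final: 3 0.2982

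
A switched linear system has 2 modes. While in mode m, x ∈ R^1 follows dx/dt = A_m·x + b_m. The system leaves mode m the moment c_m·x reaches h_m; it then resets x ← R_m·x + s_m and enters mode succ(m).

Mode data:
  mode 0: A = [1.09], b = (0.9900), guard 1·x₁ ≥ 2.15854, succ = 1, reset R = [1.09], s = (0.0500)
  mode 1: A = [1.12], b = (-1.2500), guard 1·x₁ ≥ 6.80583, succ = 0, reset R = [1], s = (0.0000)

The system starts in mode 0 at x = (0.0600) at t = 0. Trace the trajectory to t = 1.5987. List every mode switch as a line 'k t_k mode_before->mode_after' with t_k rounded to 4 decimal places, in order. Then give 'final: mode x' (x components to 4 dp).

1 1.0577 0->1
final: 1 3.4746

Mode 0: guard c·x = 2.1585 hit at Δt = 1.0577 (t = 1.0577), x⁻ = (2.1585) → reset → x⁺ = (2.4028), jump to mode 1
Mode 1: flow for 0.5410 to horizon, guard not reached → x = (3.4746)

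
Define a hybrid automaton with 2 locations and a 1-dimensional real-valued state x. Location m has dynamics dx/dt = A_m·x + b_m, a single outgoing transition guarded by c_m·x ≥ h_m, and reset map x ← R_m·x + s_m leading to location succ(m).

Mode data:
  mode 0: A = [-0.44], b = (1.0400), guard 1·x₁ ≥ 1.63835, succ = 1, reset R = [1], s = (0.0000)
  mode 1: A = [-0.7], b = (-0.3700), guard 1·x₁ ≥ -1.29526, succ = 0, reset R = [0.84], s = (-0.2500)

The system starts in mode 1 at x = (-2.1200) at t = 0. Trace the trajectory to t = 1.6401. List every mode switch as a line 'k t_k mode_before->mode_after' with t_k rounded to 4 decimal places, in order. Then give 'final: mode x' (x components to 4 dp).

Mode 1: guard c·x = -1.2953 hit at Δt = 1.0433 (t = 1.0433), x⁻ = (-1.2953) → reset → x⁺ = (-1.3380), jump to mode 0
Mode 0: flow for 0.5968 to horizon, guard not reached → x = (-0.4831)

1 1.0433 1->0
final: 0 -0.4831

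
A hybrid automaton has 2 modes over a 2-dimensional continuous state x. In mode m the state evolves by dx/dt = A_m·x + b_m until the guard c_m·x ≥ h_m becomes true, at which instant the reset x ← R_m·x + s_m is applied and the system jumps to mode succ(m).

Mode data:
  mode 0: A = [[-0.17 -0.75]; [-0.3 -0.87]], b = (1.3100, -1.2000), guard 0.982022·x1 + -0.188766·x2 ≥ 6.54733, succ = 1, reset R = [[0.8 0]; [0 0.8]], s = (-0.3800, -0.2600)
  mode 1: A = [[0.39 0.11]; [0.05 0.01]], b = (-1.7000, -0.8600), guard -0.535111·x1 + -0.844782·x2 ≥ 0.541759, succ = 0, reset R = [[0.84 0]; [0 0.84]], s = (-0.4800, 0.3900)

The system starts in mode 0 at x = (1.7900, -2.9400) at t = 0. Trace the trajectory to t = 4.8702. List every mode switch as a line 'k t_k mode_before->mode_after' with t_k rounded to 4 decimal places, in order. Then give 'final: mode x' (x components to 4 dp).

1 1.5949 0->1
2 2.6015 1->0
3 3.8712 0->1
final: 1 4.2135 -3.1933

Mode 0: guard c·x = 6.5473 hit at Δt = 1.5949 (t = 1.5949), x⁻ = (6.1027, -2.9368) → reset → x⁺ = (4.5021, -2.6094), jump to mode 1
Mode 1: guard c·x = 0.5418 hit at Δt = 1.0066 (t = 2.6015), x⁻ = (4.1745, -3.2856) → reset → x⁺ = (3.0266, -2.3699), jump to mode 0
Mode 0: guard c·x = 6.5473 hit at Δt = 1.2697 (t = 3.8712), x⁻ = (6.1231, -2.8306) → reset → x⁺ = (4.5185, -2.5245), jump to mode 1
Mode 1: flow for 0.9990 to horizon, guard not reached → x = (4.2135, -3.1933)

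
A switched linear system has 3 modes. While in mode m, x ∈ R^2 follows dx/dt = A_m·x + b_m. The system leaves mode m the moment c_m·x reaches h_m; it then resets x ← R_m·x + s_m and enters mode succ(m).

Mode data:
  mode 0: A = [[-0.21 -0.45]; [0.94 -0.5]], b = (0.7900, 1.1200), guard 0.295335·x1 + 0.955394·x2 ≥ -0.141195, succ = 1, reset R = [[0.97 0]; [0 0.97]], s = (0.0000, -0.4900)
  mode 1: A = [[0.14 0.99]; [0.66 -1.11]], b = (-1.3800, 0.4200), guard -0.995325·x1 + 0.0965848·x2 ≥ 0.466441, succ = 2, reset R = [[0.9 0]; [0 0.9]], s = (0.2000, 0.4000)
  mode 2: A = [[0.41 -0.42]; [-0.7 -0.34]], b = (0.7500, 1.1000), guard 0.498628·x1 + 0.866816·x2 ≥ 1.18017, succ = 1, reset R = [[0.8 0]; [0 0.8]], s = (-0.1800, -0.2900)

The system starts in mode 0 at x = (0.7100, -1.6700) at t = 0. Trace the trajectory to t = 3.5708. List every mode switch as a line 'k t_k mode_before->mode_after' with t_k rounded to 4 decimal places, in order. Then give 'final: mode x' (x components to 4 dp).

Mode 0: guard c·x = -0.1412 hit at Δt = 0.4474 (t = 0.4474), x⁻ = (1.1911, -0.5160) → reset → x⁺ = (1.1553, -0.9905), jump to mode 1
Mode 1: guard c·x = 0.4664 hit at Δt = 0.9684 (t = 1.4158), x⁻ = (-0.4717, -0.0312) → reset → x⁺ = (-0.2245, 0.3719), jump to mode 2
Mode 2: guard c·x = 1.1802 hit at Δt = 1.0890 (t = 2.5048), x⁻ = (0.2000, 1.2465) → reset → x⁺ = (-0.0200, 0.7072), jump to mode 1
Mode 1: guard c·x = 0.4664 hit at Δt = 0.4960 (t = 3.0008), x⁻ = (-0.4191, 0.5107) → reset → x⁺ = (-0.1772, 0.8596), jump to mode 2
Mode 2: flow for 0.5700 to horizon, guard not reached → x = (-0.0361, 1.3138)

1 0.4474 0->1
2 1.4158 1->2
3 2.5048 2->1
4 3.0008 1->2
final: 2 -0.0361 1.3138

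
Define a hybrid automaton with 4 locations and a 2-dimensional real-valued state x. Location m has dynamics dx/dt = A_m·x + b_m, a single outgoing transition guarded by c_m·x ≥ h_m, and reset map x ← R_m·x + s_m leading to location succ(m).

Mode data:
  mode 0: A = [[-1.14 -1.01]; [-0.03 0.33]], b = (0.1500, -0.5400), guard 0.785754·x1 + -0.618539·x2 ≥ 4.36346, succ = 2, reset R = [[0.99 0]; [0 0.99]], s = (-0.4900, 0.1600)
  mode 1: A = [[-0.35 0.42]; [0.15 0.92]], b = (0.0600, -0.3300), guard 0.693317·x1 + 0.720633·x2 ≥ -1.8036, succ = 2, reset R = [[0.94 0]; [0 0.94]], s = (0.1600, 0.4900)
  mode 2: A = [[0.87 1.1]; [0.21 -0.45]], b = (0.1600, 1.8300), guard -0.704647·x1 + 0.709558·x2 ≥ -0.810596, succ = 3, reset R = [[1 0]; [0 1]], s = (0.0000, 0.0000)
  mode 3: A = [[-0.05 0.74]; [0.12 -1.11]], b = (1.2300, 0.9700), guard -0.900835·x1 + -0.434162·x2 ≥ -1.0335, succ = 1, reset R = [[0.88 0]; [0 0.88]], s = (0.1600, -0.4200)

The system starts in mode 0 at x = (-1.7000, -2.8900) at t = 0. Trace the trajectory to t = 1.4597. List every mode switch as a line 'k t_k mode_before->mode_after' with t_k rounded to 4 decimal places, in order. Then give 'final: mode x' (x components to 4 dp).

1 0.9982 0->2
final: 2 -0.1334 -2.8072

Mode 0: guard c·x = 4.3635 hit at Δt = 0.9982 (t = 0.9982), x⁻ = (1.8831, -4.6623) → reset → x⁺ = (1.3742, -4.4557), jump to mode 2
Mode 2: flow for 0.4615 to horizon, guard not reached → x = (-0.1334, -2.8072)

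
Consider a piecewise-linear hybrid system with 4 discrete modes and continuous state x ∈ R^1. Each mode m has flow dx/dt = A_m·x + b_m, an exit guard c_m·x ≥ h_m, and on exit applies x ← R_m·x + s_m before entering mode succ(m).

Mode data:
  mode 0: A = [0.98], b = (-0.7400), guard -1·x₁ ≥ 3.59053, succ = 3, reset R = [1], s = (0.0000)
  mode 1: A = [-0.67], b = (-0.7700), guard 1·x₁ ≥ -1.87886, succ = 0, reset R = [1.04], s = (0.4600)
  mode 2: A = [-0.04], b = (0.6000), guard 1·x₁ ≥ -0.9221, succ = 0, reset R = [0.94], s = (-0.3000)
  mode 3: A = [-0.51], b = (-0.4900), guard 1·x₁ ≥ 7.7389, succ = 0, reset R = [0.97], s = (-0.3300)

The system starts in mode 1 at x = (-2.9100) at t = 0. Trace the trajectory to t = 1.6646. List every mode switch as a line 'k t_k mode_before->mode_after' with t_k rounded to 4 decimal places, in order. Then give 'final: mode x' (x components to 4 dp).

1 1.3149 1->0
final: 0 -2.4133

Mode 1: guard c·x = -1.8789 hit at Δt = 1.3149 (t = 1.3149), x⁻ = (-1.8789) → reset → x⁺ = (-1.4940), jump to mode 0
Mode 0: flow for 0.3497 to horizon, guard not reached → x = (-2.4133)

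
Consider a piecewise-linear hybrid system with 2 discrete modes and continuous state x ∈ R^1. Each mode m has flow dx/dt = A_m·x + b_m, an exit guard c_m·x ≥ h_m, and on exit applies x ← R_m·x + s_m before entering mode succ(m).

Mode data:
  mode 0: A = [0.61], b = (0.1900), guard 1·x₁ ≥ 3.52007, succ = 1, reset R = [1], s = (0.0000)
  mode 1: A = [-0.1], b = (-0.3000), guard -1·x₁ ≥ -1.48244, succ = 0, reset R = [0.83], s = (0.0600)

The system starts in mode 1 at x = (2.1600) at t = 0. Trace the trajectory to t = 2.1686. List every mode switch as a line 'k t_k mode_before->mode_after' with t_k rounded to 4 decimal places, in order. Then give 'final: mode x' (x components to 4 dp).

Mode 1: guard c·x = -1.4824 hit at Δt = 1.4077 (t = 1.4077), x⁻ = (1.4824) → reset → x⁺ = (1.2904), jump to mode 0
Mode 0: flow for 0.7609 to horizon, guard not reached → x = (2.2366)

1 1.4077 1->0
final: 0 2.2366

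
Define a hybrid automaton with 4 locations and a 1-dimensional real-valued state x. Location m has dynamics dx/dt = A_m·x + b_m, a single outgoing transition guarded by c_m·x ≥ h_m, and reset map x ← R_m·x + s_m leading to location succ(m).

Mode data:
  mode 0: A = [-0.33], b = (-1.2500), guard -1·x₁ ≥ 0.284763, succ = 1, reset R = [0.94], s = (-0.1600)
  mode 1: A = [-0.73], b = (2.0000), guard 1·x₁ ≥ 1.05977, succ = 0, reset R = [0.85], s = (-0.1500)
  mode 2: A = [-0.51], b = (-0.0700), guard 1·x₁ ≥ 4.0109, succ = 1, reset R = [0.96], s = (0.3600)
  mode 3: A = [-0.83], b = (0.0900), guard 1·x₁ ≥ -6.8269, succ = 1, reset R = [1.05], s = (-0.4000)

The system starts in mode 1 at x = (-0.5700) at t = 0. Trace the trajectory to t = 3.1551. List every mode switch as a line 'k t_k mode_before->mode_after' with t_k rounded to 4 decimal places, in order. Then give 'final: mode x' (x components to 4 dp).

Mode 1: guard c·x = 1.0598 hit at Δt = 0.9289 (t = 0.9289), x⁻ = (1.0598) → reset → x⁺ = (0.7508), jump to mode 0
Mode 0: guard c·x = 0.2848 hit at Δt = 0.7848 (t = 1.7137), x⁻ = (-0.2848) → reset → x⁺ = (-0.4277), jump to mode 1
Mode 1: guard c·x = 1.0598 hit at Δt = 0.8687 (t = 2.5824), x⁻ = (1.0598) → reset → x⁺ = (0.7508), jump to mode 0
Mode 0: flow for 0.5727 to horizon, guard not reached → x = (-0.0308)

1 0.9289 1->0
2 1.7137 0->1
3 2.5824 1->0
final: 0 -0.0308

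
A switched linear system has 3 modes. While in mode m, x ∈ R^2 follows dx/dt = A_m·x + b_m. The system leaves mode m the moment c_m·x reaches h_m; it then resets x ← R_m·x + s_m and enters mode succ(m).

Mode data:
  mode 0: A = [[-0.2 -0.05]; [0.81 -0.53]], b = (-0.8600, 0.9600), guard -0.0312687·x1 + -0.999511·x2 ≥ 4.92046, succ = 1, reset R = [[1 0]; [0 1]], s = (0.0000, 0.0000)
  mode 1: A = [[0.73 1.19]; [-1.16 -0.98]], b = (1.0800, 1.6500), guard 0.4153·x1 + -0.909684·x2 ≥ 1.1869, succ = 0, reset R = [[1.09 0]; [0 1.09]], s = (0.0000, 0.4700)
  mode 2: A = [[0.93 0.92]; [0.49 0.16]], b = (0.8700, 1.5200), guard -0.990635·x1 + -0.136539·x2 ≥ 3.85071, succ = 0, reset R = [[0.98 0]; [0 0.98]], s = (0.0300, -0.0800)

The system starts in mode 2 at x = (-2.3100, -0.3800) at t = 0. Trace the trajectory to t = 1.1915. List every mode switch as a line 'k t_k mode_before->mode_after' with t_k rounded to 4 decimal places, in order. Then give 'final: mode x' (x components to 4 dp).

1 0.6856 2->0
final: 0 -3.7618 -1.2672

Mode 2: guard c·x = 3.8507 hit at Δt = 0.6856 (t = 0.6856), x⁻ = (-3.8347, -0.3803) → reset → x⁺ = (-3.7280, -0.4527), jump to mode 0
Mode 0: flow for 0.5059 to horizon, guard not reached → x = (-3.7618, -1.2672)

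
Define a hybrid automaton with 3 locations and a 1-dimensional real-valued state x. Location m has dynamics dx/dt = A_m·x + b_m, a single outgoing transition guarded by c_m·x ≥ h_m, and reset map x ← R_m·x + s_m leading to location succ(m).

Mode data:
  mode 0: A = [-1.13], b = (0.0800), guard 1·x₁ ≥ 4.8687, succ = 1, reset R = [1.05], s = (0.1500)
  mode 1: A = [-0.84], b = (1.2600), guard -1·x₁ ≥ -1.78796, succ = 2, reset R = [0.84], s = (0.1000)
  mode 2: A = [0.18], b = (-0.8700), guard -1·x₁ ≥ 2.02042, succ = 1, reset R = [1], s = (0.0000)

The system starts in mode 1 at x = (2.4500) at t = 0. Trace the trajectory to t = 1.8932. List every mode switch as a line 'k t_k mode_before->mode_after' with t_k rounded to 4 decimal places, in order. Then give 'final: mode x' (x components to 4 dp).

Mode 1: guard c·x = -1.7880 hit at Δt = 1.4210 (t = 1.4210), x⁻ = (1.7880) → reset → x⁺ = (1.6019), jump to mode 2
Mode 2: flow for 0.4722 to horizon, guard not reached → x = (1.3152)

1 1.4210 1->2
final: 2 1.3152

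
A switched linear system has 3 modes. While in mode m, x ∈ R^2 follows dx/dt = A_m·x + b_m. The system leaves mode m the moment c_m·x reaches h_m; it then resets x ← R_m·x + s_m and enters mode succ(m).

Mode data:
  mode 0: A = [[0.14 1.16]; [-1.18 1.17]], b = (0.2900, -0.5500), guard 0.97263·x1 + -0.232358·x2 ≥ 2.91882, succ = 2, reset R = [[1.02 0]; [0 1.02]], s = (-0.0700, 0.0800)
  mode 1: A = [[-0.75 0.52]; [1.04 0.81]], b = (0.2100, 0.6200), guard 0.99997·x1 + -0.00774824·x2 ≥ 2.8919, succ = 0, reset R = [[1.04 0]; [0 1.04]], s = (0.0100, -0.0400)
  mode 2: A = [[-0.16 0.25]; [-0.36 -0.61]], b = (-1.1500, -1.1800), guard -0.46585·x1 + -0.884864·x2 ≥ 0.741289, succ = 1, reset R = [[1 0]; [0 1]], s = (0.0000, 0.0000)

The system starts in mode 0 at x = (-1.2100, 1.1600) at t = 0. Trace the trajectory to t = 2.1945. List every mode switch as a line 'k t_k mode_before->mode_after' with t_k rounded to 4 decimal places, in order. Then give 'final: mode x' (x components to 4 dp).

1 1.4462 0->2
final: 2 2.9145 0.7751

Mode 0: guard c·x = 2.9188 hit at Δt = 1.4462 (t = 1.4462), x⁻ = (3.7995, 3.3425) → reset → x⁺ = (3.8055, 3.4894), jump to mode 2
Mode 2: flow for 0.7483 to horizon, guard not reached → x = (2.9145, 0.7751)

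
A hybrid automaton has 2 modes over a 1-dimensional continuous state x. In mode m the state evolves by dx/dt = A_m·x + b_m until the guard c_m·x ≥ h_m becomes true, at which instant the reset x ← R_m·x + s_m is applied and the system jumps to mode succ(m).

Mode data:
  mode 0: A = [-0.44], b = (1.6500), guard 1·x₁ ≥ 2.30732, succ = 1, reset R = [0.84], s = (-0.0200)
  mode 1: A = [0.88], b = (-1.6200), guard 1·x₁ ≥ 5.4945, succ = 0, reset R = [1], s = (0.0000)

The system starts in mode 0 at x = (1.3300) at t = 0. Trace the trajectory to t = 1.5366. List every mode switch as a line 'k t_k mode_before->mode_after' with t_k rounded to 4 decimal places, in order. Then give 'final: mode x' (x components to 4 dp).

1 1.1756 0->1
final: 1 1.9470

Mode 0: guard c·x = 2.3073 hit at Δt = 1.1756 (t = 1.1756), x⁻ = (2.3073) → reset → x⁺ = (1.9181), jump to mode 1
Mode 1: flow for 0.3610 to horizon, guard not reached → x = (1.9470)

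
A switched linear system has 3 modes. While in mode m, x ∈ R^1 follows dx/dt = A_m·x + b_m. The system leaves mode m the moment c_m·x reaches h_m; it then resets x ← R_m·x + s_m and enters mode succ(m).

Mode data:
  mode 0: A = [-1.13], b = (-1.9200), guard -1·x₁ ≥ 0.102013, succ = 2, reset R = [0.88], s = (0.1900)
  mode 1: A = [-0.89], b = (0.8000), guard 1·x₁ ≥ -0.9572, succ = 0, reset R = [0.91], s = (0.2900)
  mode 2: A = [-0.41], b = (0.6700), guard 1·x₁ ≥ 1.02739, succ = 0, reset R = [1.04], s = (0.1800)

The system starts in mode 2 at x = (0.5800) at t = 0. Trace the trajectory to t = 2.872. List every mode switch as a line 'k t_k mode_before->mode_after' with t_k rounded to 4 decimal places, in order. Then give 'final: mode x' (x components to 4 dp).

Mode 2: guard c·x = 1.0274 hit at Δt = 1.3472 (t = 1.3472), x⁻ = (1.0274) → reset → x⁺ = (1.2485), jump to mode 0
Mode 0: guard c·x = 0.1020 hit at Δt = 0.5423 (t = 1.8895), x⁻ = (-0.1020) → reset → x⁺ = (0.1002), jump to mode 2
Mode 2: flow for 0.9825 to horizon, guard not reached → x = (0.6088)

1 1.3472 2->0
2 1.8895 0->2
final: 2 0.6088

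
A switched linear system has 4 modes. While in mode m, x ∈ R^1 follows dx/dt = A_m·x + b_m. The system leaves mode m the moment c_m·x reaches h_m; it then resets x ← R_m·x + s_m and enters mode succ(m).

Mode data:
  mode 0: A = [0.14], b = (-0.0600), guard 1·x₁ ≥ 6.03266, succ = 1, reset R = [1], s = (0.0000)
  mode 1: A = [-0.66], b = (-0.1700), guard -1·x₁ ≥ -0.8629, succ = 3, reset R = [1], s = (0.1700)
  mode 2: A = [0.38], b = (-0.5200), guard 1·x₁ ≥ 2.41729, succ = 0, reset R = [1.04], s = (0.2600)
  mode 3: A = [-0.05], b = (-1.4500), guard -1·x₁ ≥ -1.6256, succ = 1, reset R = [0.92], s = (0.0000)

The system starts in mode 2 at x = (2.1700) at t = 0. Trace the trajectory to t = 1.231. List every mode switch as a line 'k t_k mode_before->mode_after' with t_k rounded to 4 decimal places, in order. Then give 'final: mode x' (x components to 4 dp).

1 0.7076 2->0
final: 0 2.9523

Mode 2: guard c·x = 2.4173 hit at Δt = 0.7076 (t = 0.7076), x⁻ = (2.4173) → reset → x⁺ = (2.7740), jump to mode 0
Mode 0: flow for 0.5234 to horizon, guard not reached → x = (2.9523)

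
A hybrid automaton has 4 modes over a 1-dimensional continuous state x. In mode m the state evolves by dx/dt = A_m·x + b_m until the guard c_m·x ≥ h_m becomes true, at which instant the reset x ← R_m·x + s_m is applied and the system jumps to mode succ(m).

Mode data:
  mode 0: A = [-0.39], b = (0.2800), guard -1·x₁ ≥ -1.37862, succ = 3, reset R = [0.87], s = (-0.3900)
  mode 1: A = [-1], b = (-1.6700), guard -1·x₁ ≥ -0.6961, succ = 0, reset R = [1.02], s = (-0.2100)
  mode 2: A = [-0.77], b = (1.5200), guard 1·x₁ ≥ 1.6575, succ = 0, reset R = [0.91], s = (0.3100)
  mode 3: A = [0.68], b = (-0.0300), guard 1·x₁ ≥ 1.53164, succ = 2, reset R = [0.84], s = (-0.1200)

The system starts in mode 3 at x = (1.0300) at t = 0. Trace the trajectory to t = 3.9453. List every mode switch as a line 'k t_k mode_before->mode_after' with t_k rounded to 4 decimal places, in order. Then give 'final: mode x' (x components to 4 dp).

Mode 3: guard c·x = 1.5316 hit at Δt = 0.6049 (t = 0.6049), x⁻ = (1.5316) → reset → x⁺ = (1.1666), jump to mode 2
Mode 2: guard c·x = 1.6575 hit at Δt = 1.2162 (t = 1.8211), x⁻ = (1.6575) → reset → x⁺ = (1.8183), jump to mode 0
Mode 0: guard c·x = -1.3786 hit at Δt = 1.3081 (t = 3.1292), x⁻ = (1.3786) → reset → x⁺ = (0.8094), jump to mode 3
Mode 3: flow for 0.8161 to horizon, guard not reached → x = (1.3771)

1 0.6049 3->2
2 1.8211 2->0
3 3.1292 0->3
final: 3 1.3771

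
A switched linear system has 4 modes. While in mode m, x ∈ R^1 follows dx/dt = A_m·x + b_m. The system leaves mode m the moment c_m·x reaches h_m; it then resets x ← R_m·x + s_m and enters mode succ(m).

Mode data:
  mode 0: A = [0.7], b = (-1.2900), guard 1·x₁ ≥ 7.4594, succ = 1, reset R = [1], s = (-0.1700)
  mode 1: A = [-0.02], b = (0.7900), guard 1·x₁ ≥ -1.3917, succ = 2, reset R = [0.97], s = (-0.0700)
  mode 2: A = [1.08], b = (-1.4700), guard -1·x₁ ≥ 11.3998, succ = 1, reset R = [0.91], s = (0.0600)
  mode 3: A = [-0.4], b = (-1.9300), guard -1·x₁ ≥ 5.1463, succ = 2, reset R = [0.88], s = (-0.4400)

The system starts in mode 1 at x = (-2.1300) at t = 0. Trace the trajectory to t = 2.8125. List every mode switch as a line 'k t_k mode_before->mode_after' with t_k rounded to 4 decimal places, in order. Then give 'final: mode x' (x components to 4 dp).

1 0.8947 1->2
2 2.3054 2->1
final: 1 -9.8112

Mode 1: guard c·x = -1.3917 hit at Δt = 0.8947 (t = 0.8947), x⁻ = (-1.3917) → reset → x⁺ = (-1.4199), jump to mode 2
Mode 2: guard c·x = 11.3998 hit at Δt = 1.4107 (t = 2.3054), x⁻ = (-11.3998) → reset → x⁺ = (-10.3138), jump to mode 1
Mode 1: flow for 0.5071 to horizon, guard not reached → x = (-9.8112)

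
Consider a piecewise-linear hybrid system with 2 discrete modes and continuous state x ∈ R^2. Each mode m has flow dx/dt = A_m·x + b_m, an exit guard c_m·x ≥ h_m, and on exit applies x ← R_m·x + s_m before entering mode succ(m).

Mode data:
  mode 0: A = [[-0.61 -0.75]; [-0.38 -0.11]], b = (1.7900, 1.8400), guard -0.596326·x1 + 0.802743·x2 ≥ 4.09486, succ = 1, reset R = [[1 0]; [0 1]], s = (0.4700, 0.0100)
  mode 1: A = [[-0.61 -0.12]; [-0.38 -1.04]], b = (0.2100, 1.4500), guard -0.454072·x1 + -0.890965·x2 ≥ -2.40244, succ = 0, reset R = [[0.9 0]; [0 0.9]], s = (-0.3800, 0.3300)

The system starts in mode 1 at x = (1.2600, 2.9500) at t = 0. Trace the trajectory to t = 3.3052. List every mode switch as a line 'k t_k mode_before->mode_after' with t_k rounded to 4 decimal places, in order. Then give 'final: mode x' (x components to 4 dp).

1 0.4471 1->0
2 1.9672 0->1
3 2.7638 1->0
final: 0 -0.8044 3.8275

Mode 1: guard c·x = -2.4024 hit at Δt = 0.4471 (t = 0.4471), x⁻ = (0.9222, 2.2265) → reset → x⁺ = (0.4500, 2.3338), jump to mode 0
Mode 0: guard c·x = 4.0949 hit at Δt = 1.5201 (t = 1.9672), x⁻ = (-0.7190, 4.5670) → reset → x⁺ = (-0.2490, 4.5770), jump to mode 1
Mode 1: guard c·x = -2.4024 hit at Δt = 0.7966 (t = 2.7638), x⁻ = (-0.2873, 2.8429) → reset → x⁺ = (-0.6386, 2.8886), jump to mode 0
Mode 0: flow for 0.5414 to horizon, guard not reached → x = (-0.8044, 3.8275)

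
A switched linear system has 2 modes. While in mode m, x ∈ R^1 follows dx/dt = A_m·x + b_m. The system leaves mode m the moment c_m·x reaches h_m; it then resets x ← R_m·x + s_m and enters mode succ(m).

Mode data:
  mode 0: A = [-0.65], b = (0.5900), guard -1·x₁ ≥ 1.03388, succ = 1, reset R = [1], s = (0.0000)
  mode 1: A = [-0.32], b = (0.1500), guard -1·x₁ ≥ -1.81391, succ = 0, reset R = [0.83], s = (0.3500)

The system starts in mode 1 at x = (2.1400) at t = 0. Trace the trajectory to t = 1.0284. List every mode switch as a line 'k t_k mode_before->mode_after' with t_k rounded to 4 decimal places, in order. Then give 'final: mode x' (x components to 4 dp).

Mode 1: guard c·x = -1.8139 hit at Δt = 0.6783 (t = 0.6783), x⁻ = (1.8139) → reset → x⁺ = (1.8555), jump to mode 0
Mode 0: flow for 0.3501 to horizon, guard not reached → x = (1.6626)

1 0.6783 1->0
final: 0 1.6626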